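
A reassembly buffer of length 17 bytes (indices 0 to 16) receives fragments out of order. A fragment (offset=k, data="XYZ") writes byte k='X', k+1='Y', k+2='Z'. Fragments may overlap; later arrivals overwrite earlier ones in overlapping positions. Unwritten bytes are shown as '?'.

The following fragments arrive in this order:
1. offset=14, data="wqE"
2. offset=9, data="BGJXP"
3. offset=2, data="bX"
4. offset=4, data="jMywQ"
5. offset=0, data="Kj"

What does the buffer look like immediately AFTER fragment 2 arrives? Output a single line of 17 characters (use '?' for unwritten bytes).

Fragment 1: offset=14 data="wqE" -> buffer=??????????????wqE
Fragment 2: offset=9 data="BGJXP" -> buffer=?????????BGJXPwqE

Answer: ?????????BGJXPwqE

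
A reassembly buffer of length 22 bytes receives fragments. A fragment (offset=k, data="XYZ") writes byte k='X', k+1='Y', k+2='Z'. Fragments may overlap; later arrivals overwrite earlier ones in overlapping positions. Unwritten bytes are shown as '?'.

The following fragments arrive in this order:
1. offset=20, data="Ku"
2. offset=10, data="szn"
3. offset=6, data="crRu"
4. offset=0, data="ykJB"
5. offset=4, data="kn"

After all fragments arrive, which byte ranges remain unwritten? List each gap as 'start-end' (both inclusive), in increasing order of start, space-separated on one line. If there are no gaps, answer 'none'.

Fragment 1: offset=20 len=2
Fragment 2: offset=10 len=3
Fragment 3: offset=6 len=4
Fragment 4: offset=0 len=4
Fragment 5: offset=4 len=2
Gaps: 13-19

Answer: 13-19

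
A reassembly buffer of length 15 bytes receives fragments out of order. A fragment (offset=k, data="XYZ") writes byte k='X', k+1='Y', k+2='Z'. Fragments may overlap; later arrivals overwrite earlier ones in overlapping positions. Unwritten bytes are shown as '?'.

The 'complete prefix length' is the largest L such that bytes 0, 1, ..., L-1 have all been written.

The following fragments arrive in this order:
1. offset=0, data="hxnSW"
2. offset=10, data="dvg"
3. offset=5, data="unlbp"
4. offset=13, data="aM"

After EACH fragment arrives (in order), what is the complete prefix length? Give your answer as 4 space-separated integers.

Fragment 1: offset=0 data="hxnSW" -> buffer=hxnSW?????????? -> prefix_len=5
Fragment 2: offset=10 data="dvg" -> buffer=hxnSW?????dvg?? -> prefix_len=5
Fragment 3: offset=5 data="unlbp" -> buffer=hxnSWunlbpdvg?? -> prefix_len=13
Fragment 4: offset=13 data="aM" -> buffer=hxnSWunlbpdvgaM -> prefix_len=15

Answer: 5 5 13 15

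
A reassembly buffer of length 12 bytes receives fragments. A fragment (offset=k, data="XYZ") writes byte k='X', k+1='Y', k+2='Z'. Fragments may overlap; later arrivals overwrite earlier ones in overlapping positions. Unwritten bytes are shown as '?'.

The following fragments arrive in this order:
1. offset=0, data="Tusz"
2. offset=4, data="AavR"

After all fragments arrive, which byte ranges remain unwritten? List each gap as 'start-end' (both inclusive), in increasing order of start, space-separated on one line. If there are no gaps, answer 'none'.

Fragment 1: offset=0 len=4
Fragment 2: offset=4 len=4
Gaps: 8-11

Answer: 8-11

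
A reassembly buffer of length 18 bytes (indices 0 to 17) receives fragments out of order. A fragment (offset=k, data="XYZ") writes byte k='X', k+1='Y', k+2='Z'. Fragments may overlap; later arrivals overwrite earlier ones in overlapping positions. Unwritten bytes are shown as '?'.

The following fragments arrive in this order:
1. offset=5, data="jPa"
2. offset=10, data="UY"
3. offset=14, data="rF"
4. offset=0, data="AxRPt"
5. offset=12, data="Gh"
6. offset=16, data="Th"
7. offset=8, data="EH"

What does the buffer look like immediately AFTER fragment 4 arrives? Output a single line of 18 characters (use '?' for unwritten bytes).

Fragment 1: offset=5 data="jPa" -> buffer=?????jPa??????????
Fragment 2: offset=10 data="UY" -> buffer=?????jPa??UY??????
Fragment 3: offset=14 data="rF" -> buffer=?????jPa??UY??rF??
Fragment 4: offset=0 data="AxRPt" -> buffer=AxRPtjPa??UY??rF??

Answer: AxRPtjPa??UY??rF??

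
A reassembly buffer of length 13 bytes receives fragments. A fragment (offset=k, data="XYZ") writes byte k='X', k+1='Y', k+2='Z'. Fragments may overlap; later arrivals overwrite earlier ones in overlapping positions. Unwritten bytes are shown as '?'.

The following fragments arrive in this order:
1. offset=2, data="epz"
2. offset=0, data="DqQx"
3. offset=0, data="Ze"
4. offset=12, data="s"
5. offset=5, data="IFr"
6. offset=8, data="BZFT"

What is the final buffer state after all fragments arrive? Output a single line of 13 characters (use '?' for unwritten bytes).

Fragment 1: offset=2 data="epz" -> buffer=??epz????????
Fragment 2: offset=0 data="DqQx" -> buffer=DqQxz????????
Fragment 3: offset=0 data="Ze" -> buffer=ZeQxz????????
Fragment 4: offset=12 data="s" -> buffer=ZeQxz???????s
Fragment 5: offset=5 data="IFr" -> buffer=ZeQxzIFr????s
Fragment 6: offset=8 data="BZFT" -> buffer=ZeQxzIFrBZFTs

Answer: ZeQxzIFrBZFTs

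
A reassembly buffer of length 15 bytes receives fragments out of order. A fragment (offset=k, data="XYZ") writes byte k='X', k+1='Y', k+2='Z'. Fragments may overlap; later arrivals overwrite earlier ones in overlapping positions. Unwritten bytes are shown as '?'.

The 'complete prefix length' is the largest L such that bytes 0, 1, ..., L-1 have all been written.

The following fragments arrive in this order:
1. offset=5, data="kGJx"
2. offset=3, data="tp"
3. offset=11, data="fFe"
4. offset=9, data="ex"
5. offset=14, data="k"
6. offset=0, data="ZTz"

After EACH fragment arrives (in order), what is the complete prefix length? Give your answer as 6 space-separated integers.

Fragment 1: offset=5 data="kGJx" -> buffer=?????kGJx?????? -> prefix_len=0
Fragment 2: offset=3 data="tp" -> buffer=???tpkGJx?????? -> prefix_len=0
Fragment 3: offset=11 data="fFe" -> buffer=???tpkGJx??fFe? -> prefix_len=0
Fragment 4: offset=9 data="ex" -> buffer=???tpkGJxexfFe? -> prefix_len=0
Fragment 5: offset=14 data="k" -> buffer=???tpkGJxexfFek -> prefix_len=0
Fragment 6: offset=0 data="ZTz" -> buffer=ZTztpkGJxexfFek -> prefix_len=15

Answer: 0 0 0 0 0 15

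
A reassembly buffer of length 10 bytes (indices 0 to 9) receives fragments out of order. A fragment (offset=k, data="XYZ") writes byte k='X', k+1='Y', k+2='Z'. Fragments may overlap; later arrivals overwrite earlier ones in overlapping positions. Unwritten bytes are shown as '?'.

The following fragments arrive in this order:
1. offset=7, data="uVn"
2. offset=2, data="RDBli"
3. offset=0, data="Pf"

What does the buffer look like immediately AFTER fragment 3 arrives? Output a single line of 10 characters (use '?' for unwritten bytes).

Fragment 1: offset=7 data="uVn" -> buffer=???????uVn
Fragment 2: offset=2 data="RDBli" -> buffer=??RDBliuVn
Fragment 3: offset=0 data="Pf" -> buffer=PfRDBliuVn

Answer: PfRDBliuVn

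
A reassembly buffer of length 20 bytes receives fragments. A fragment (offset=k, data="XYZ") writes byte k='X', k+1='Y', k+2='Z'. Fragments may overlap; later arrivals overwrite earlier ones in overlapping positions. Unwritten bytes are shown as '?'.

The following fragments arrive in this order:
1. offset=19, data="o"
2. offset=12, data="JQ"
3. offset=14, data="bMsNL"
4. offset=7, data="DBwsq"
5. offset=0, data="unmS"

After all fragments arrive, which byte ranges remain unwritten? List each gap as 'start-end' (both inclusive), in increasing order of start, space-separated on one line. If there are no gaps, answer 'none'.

Answer: 4-6

Derivation:
Fragment 1: offset=19 len=1
Fragment 2: offset=12 len=2
Fragment 3: offset=14 len=5
Fragment 4: offset=7 len=5
Fragment 5: offset=0 len=4
Gaps: 4-6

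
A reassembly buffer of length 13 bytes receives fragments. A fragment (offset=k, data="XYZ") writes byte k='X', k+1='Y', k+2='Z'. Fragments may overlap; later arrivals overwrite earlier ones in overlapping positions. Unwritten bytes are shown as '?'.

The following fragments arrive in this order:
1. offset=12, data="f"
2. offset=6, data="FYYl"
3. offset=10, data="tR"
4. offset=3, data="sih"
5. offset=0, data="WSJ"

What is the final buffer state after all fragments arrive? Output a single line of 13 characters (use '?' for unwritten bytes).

Answer: WSJsihFYYltRf

Derivation:
Fragment 1: offset=12 data="f" -> buffer=????????????f
Fragment 2: offset=6 data="FYYl" -> buffer=??????FYYl??f
Fragment 3: offset=10 data="tR" -> buffer=??????FYYltRf
Fragment 4: offset=3 data="sih" -> buffer=???sihFYYltRf
Fragment 5: offset=0 data="WSJ" -> buffer=WSJsihFYYltRf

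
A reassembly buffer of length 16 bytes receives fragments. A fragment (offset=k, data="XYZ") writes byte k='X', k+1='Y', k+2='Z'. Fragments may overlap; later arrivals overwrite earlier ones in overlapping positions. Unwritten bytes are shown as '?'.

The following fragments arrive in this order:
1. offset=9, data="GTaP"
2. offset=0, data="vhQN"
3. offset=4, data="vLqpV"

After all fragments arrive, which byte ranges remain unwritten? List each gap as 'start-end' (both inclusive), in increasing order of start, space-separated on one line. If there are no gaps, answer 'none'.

Answer: 13-15

Derivation:
Fragment 1: offset=9 len=4
Fragment 2: offset=0 len=4
Fragment 3: offset=4 len=5
Gaps: 13-15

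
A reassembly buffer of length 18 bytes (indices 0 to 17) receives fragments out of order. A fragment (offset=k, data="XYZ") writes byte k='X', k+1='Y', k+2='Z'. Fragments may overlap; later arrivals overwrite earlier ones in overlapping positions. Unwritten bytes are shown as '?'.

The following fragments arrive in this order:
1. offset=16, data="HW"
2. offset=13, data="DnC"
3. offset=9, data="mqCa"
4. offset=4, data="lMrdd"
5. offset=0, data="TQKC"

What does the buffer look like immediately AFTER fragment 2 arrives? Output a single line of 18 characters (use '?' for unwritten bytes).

Answer: ?????????????DnCHW

Derivation:
Fragment 1: offset=16 data="HW" -> buffer=????????????????HW
Fragment 2: offset=13 data="DnC" -> buffer=?????????????DnCHW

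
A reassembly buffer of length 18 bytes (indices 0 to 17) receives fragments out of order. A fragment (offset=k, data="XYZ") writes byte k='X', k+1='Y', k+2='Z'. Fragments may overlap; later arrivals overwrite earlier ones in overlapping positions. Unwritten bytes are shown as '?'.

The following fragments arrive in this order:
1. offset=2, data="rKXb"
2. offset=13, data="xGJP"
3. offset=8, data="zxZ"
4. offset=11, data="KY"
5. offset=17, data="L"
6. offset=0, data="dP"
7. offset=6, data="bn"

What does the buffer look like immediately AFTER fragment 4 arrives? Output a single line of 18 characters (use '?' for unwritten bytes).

Answer: ??rKXb??zxZKYxGJP?

Derivation:
Fragment 1: offset=2 data="rKXb" -> buffer=??rKXb????????????
Fragment 2: offset=13 data="xGJP" -> buffer=??rKXb???????xGJP?
Fragment 3: offset=8 data="zxZ" -> buffer=??rKXb??zxZ??xGJP?
Fragment 4: offset=11 data="KY" -> buffer=??rKXb??zxZKYxGJP?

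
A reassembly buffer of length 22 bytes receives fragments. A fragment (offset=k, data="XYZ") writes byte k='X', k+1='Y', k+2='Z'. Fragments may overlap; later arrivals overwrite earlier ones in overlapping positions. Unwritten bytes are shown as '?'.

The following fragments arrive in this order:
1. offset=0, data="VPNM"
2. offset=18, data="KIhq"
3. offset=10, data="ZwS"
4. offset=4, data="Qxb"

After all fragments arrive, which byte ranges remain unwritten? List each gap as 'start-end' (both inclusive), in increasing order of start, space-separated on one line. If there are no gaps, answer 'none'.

Fragment 1: offset=0 len=4
Fragment 2: offset=18 len=4
Fragment 3: offset=10 len=3
Fragment 4: offset=4 len=3
Gaps: 7-9 13-17

Answer: 7-9 13-17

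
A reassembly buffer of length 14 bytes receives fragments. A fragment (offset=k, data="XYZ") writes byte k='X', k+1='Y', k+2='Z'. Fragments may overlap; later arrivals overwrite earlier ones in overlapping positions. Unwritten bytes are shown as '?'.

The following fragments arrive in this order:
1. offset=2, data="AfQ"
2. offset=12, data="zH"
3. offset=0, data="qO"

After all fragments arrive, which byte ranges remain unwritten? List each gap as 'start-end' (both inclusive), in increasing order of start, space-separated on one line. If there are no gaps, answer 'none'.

Answer: 5-11

Derivation:
Fragment 1: offset=2 len=3
Fragment 2: offset=12 len=2
Fragment 3: offset=0 len=2
Gaps: 5-11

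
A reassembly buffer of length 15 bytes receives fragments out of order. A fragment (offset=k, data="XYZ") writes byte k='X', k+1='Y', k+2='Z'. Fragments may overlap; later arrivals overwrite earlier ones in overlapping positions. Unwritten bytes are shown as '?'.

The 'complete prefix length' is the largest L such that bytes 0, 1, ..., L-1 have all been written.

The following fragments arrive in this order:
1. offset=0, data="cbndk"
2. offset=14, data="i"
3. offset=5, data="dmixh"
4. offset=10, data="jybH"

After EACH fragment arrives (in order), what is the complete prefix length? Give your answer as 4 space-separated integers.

Answer: 5 5 10 15

Derivation:
Fragment 1: offset=0 data="cbndk" -> buffer=cbndk?????????? -> prefix_len=5
Fragment 2: offset=14 data="i" -> buffer=cbndk?????????i -> prefix_len=5
Fragment 3: offset=5 data="dmixh" -> buffer=cbndkdmixh????i -> prefix_len=10
Fragment 4: offset=10 data="jybH" -> buffer=cbndkdmixhjybHi -> prefix_len=15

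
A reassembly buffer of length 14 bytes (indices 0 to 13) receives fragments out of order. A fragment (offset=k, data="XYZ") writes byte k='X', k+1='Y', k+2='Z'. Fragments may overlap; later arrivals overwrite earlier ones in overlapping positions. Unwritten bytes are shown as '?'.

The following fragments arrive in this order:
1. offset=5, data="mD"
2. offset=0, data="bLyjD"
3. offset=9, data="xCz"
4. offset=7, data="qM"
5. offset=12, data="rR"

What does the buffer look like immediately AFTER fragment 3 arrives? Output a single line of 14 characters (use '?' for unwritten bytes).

Answer: bLyjDmD??xCz??

Derivation:
Fragment 1: offset=5 data="mD" -> buffer=?????mD???????
Fragment 2: offset=0 data="bLyjD" -> buffer=bLyjDmD???????
Fragment 3: offset=9 data="xCz" -> buffer=bLyjDmD??xCz??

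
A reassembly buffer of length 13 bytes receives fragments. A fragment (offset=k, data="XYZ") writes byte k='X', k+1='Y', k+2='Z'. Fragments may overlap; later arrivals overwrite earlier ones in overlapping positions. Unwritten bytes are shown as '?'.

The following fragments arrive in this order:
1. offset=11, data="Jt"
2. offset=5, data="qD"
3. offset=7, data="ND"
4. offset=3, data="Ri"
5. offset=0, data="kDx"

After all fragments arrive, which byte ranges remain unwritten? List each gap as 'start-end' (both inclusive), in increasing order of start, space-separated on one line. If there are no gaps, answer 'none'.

Fragment 1: offset=11 len=2
Fragment 2: offset=5 len=2
Fragment 3: offset=7 len=2
Fragment 4: offset=3 len=2
Fragment 5: offset=0 len=3
Gaps: 9-10

Answer: 9-10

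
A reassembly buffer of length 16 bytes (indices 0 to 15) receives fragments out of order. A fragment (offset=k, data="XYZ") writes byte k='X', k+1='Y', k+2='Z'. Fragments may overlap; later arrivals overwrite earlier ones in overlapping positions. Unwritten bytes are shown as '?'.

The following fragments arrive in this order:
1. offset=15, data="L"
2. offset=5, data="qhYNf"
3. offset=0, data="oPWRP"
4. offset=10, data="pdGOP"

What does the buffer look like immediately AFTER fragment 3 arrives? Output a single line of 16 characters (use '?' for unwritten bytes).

Answer: oPWRPqhYNf?????L

Derivation:
Fragment 1: offset=15 data="L" -> buffer=???????????????L
Fragment 2: offset=5 data="qhYNf" -> buffer=?????qhYNf?????L
Fragment 3: offset=0 data="oPWRP" -> buffer=oPWRPqhYNf?????L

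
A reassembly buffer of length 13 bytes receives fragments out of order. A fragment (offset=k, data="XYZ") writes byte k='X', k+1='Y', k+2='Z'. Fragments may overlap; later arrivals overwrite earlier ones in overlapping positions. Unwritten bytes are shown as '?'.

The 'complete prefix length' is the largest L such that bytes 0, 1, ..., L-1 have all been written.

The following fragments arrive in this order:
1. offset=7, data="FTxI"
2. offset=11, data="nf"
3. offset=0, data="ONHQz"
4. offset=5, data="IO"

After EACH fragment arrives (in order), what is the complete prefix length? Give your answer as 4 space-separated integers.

Fragment 1: offset=7 data="FTxI" -> buffer=???????FTxI?? -> prefix_len=0
Fragment 2: offset=11 data="nf" -> buffer=???????FTxInf -> prefix_len=0
Fragment 3: offset=0 data="ONHQz" -> buffer=ONHQz??FTxInf -> prefix_len=5
Fragment 4: offset=5 data="IO" -> buffer=ONHQzIOFTxInf -> prefix_len=13

Answer: 0 0 5 13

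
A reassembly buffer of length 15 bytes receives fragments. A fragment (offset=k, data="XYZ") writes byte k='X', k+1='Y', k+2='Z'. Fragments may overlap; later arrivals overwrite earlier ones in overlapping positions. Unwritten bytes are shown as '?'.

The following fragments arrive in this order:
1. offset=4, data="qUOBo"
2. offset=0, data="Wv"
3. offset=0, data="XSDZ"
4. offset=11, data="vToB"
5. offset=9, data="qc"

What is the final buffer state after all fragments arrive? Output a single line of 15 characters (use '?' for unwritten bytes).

Answer: XSDZqUOBoqcvToB

Derivation:
Fragment 1: offset=4 data="qUOBo" -> buffer=????qUOBo??????
Fragment 2: offset=0 data="Wv" -> buffer=Wv??qUOBo??????
Fragment 3: offset=0 data="XSDZ" -> buffer=XSDZqUOBo??????
Fragment 4: offset=11 data="vToB" -> buffer=XSDZqUOBo??vToB
Fragment 5: offset=9 data="qc" -> buffer=XSDZqUOBoqcvToB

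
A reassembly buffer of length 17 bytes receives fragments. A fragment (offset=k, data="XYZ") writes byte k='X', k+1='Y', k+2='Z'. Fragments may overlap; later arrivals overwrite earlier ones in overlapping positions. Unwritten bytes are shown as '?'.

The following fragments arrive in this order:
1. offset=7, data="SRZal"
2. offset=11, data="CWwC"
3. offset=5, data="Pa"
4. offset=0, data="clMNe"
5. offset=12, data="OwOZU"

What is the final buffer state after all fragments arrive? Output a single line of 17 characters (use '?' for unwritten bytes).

Answer: clMNePaSRZaCOwOZU

Derivation:
Fragment 1: offset=7 data="SRZal" -> buffer=???????SRZal?????
Fragment 2: offset=11 data="CWwC" -> buffer=???????SRZaCWwC??
Fragment 3: offset=5 data="Pa" -> buffer=?????PaSRZaCWwC??
Fragment 4: offset=0 data="clMNe" -> buffer=clMNePaSRZaCWwC??
Fragment 5: offset=12 data="OwOZU" -> buffer=clMNePaSRZaCOwOZU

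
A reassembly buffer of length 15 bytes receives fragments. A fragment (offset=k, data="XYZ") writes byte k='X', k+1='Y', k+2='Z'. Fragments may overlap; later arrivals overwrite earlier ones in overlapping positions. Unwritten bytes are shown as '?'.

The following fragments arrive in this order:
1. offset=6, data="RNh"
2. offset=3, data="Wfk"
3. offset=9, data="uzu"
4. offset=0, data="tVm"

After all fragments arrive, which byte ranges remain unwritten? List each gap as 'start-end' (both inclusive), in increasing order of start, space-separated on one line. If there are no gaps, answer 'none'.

Fragment 1: offset=6 len=3
Fragment 2: offset=3 len=3
Fragment 3: offset=9 len=3
Fragment 4: offset=0 len=3
Gaps: 12-14

Answer: 12-14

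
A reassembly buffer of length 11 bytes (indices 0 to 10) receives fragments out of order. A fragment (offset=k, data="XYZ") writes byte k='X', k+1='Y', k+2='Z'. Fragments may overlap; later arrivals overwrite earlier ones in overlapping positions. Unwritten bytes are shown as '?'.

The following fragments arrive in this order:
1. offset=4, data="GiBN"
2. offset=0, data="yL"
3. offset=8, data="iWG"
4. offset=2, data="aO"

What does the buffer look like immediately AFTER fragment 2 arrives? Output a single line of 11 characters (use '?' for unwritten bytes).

Answer: yL??GiBN???

Derivation:
Fragment 1: offset=4 data="GiBN" -> buffer=????GiBN???
Fragment 2: offset=0 data="yL" -> buffer=yL??GiBN???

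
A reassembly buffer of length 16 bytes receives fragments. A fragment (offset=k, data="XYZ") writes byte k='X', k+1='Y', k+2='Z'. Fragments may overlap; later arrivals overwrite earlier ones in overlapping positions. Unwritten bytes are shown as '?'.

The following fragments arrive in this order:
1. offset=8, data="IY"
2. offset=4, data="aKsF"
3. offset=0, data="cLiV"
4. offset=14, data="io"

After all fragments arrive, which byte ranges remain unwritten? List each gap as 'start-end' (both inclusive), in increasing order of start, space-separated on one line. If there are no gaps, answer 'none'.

Fragment 1: offset=8 len=2
Fragment 2: offset=4 len=4
Fragment 3: offset=0 len=4
Fragment 4: offset=14 len=2
Gaps: 10-13

Answer: 10-13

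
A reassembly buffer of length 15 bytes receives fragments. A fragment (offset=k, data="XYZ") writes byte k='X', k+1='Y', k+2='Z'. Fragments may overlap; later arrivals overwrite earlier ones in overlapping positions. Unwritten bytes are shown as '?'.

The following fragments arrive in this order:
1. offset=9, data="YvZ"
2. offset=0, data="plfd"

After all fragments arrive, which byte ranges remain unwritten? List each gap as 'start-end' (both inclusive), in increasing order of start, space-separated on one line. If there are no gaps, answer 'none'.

Fragment 1: offset=9 len=3
Fragment 2: offset=0 len=4
Gaps: 4-8 12-14

Answer: 4-8 12-14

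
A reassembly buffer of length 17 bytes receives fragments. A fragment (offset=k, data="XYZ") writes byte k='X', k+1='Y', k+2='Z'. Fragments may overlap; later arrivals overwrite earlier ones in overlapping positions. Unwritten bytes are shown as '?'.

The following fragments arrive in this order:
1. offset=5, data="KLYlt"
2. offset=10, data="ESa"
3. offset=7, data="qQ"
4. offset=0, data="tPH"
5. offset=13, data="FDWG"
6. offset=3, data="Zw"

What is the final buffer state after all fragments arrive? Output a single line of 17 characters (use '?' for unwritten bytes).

Fragment 1: offset=5 data="KLYlt" -> buffer=?????KLYlt???????
Fragment 2: offset=10 data="ESa" -> buffer=?????KLYltESa????
Fragment 3: offset=7 data="qQ" -> buffer=?????KLqQtESa????
Fragment 4: offset=0 data="tPH" -> buffer=tPH??KLqQtESa????
Fragment 5: offset=13 data="FDWG" -> buffer=tPH??KLqQtESaFDWG
Fragment 6: offset=3 data="Zw" -> buffer=tPHZwKLqQtESaFDWG

Answer: tPHZwKLqQtESaFDWG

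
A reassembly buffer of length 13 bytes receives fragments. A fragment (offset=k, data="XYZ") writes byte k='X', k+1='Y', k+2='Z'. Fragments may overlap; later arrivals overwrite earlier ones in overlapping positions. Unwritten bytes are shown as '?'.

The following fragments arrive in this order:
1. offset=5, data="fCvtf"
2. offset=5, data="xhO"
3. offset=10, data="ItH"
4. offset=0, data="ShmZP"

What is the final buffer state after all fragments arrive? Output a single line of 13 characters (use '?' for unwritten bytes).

Fragment 1: offset=5 data="fCvtf" -> buffer=?????fCvtf???
Fragment 2: offset=5 data="xhO" -> buffer=?????xhOtf???
Fragment 3: offset=10 data="ItH" -> buffer=?????xhOtfItH
Fragment 4: offset=0 data="ShmZP" -> buffer=ShmZPxhOtfItH

Answer: ShmZPxhOtfItH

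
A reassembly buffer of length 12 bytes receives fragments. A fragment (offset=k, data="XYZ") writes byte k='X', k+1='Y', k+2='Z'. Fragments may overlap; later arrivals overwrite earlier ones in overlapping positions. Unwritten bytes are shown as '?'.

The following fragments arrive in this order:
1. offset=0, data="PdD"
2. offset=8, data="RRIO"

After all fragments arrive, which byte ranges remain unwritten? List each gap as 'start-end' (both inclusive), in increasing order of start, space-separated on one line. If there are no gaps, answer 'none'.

Answer: 3-7

Derivation:
Fragment 1: offset=0 len=3
Fragment 2: offset=8 len=4
Gaps: 3-7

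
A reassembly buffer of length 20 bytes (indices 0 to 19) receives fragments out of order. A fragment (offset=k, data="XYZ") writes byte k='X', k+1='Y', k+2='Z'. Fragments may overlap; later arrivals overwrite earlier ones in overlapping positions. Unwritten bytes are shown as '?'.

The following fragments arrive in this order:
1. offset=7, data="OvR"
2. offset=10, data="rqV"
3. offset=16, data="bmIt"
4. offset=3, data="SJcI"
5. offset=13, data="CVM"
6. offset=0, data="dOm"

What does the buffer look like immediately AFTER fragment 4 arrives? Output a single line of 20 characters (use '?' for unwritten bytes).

Answer: ???SJcIOvRrqV???bmIt

Derivation:
Fragment 1: offset=7 data="OvR" -> buffer=???????OvR??????????
Fragment 2: offset=10 data="rqV" -> buffer=???????OvRrqV???????
Fragment 3: offset=16 data="bmIt" -> buffer=???????OvRrqV???bmIt
Fragment 4: offset=3 data="SJcI" -> buffer=???SJcIOvRrqV???bmIt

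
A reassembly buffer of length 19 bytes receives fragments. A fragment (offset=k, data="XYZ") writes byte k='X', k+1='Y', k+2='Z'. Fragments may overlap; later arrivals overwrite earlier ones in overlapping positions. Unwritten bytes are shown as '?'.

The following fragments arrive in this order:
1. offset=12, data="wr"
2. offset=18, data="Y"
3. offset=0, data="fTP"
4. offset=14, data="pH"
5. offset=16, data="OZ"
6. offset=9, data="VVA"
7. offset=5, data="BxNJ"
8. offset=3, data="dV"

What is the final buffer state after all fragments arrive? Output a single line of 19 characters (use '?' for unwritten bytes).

Answer: fTPdVBxNJVVAwrpHOZY

Derivation:
Fragment 1: offset=12 data="wr" -> buffer=????????????wr?????
Fragment 2: offset=18 data="Y" -> buffer=????????????wr????Y
Fragment 3: offset=0 data="fTP" -> buffer=fTP?????????wr????Y
Fragment 4: offset=14 data="pH" -> buffer=fTP?????????wrpH??Y
Fragment 5: offset=16 data="OZ" -> buffer=fTP?????????wrpHOZY
Fragment 6: offset=9 data="VVA" -> buffer=fTP??????VVAwrpHOZY
Fragment 7: offset=5 data="BxNJ" -> buffer=fTP??BxNJVVAwrpHOZY
Fragment 8: offset=3 data="dV" -> buffer=fTPdVBxNJVVAwrpHOZY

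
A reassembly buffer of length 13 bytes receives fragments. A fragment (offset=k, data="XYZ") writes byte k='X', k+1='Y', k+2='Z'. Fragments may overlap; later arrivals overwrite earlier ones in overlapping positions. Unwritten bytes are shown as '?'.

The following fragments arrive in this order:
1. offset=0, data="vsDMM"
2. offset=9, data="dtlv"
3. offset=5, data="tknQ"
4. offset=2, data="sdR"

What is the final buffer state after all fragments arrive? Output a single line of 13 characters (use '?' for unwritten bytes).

Answer: vssdRtknQdtlv

Derivation:
Fragment 1: offset=0 data="vsDMM" -> buffer=vsDMM????????
Fragment 2: offset=9 data="dtlv" -> buffer=vsDMM????dtlv
Fragment 3: offset=5 data="tknQ" -> buffer=vsDMMtknQdtlv
Fragment 4: offset=2 data="sdR" -> buffer=vssdRtknQdtlv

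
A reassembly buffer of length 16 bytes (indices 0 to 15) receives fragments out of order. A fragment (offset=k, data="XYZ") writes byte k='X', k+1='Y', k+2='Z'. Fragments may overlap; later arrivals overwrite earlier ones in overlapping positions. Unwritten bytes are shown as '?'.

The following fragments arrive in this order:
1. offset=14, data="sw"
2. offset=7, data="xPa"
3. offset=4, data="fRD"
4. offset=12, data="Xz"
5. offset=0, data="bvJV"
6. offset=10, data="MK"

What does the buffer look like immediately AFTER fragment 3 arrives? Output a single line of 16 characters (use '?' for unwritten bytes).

Fragment 1: offset=14 data="sw" -> buffer=??????????????sw
Fragment 2: offset=7 data="xPa" -> buffer=???????xPa????sw
Fragment 3: offset=4 data="fRD" -> buffer=????fRDxPa????sw

Answer: ????fRDxPa????sw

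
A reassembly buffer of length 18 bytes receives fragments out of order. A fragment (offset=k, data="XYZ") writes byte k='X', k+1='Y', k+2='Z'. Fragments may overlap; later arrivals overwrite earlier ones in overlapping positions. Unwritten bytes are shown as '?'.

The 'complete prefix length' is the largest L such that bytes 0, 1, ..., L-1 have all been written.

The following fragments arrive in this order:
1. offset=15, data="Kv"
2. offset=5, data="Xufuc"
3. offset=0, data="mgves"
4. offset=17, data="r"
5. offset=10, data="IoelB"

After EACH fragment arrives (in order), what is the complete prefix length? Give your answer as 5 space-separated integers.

Fragment 1: offset=15 data="Kv" -> buffer=???????????????Kv? -> prefix_len=0
Fragment 2: offset=5 data="Xufuc" -> buffer=?????Xufuc?????Kv? -> prefix_len=0
Fragment 3: offset=0 data="mgves" -> buffer=mgvesXufuc?????Kv? -> prefix_len=10
Fragment 4: offset=17 data="r" -> buffer=mgvesXufuc?????Kvr -> prefix_len=10
Fragment 5: offset=10 data="IoelB" -> buffer=mgvesXufucIoelBKvr -> prefix_len=18

Answer: 0 0 10 10 18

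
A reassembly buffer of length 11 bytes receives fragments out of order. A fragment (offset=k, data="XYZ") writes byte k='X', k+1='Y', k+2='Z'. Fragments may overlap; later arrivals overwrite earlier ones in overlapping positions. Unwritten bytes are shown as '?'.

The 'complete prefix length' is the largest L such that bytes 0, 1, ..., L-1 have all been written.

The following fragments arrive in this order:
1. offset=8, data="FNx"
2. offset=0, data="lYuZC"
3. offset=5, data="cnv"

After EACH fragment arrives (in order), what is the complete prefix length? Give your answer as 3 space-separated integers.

Fragment 1: offset=8 data="FNx" -> buffer=????????FNx -> prefix_len=0
Fragment 2: offset=0 data="lYuZC" -> buffer=lYuZC???FNx -> prefix_len=5
Fragment 3: offset=5 data="cnv" -> buffer=lYuZCcnvFNx -> prefix_len=11

Answer: 0 5 11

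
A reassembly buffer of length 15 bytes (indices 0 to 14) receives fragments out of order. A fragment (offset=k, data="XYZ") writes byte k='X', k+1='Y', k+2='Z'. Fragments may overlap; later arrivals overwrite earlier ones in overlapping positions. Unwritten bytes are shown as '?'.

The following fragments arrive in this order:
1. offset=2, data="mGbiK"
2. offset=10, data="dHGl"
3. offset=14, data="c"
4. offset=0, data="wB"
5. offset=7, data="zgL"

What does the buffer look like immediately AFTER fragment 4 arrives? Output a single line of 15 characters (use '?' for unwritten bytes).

Fragment 1: offset=2 data="mGbiK" -> buffer=??mGbiK????????
Fragment 2: offset=10 data="dHGl" -> buffer=??mGbiK???dHGl?
Fragment 3: offset=14 data="c" -> buffer=??mGbiK???dHGlc
Fragment 4: offset=0 data="wB" -> buffer=wBmGbiK???dHGlc

Answer: wBmGbiK???dHGlc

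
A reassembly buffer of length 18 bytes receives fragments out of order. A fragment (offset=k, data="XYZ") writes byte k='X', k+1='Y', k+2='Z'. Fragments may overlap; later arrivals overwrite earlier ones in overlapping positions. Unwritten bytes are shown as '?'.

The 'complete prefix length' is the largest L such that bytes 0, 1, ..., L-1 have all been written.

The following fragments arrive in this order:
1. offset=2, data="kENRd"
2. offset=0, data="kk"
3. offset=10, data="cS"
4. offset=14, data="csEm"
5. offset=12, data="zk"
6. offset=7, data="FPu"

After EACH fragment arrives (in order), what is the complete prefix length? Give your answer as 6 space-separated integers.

Answer: 0 7 7 7 7 18

Derivation:
Fragment 1: offset=2 data="kENRd" -> buffer=??kENRd??????????? -> prefix_len=0
Fragment 2: offset=0 data="kk" -> buffer=kkkENRd??????????? -> prefix_len=7
Fragment 3: offset=10 data="cS" -> buffer=kkkENRd???cS?????? -> prefix_len=7
Fragment 4: offset=14 data="csEm" -> buffer=kkkENRd???cS??csEm -> prefix_len=7
Fragment 5: offset=12 data="zk" -> buffer=kkkENRd???cSzkcsEm -> prefix_len=7
Fragment 6: offset=7 data="FPu" -> buffer=kkkENRdFPucSzkcsEm -> prefix_len=18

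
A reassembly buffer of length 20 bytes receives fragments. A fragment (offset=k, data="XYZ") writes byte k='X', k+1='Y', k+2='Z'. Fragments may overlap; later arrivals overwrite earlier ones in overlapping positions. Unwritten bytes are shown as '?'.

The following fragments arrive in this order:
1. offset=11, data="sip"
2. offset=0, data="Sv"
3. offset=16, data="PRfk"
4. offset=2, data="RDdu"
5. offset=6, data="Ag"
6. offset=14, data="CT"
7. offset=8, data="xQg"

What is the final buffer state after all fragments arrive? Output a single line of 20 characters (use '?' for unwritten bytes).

Answer: SvRDduAgxQgsipCTPRfk

Derivation:
Fragment 1: offset=11 data="sip" -> buffer=???????????sip??????
Fragment 2: offset=0 data="Sv" -> buffer=Sv?????????sip??????
Fragment 3: offset=16 data="PRfk" -> buffer=Sv?????????sip??PRfk
Fragment 4: offset=2 data="RDdu" -> buffer=SvRDdu?????sip??PRfk
Fragment 5: offset=6 data="Ag" -> buffer=SvRDduAg???sip??PRfk
Fragment 6: offset=14 data="CT" -> buffer=SvRDduAg???sipCTPRfk
Fragment 7: offset=8 data="xQg" -> buffer=SvRDduAgxQgsipCTPRfk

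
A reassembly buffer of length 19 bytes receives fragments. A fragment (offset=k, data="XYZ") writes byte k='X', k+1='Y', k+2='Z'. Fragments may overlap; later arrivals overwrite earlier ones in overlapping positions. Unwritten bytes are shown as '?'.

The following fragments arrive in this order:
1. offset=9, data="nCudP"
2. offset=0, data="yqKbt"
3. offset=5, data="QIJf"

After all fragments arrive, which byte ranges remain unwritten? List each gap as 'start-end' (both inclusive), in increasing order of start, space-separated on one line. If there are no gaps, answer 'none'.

Answer: 14-18

Derivation:
Fragment 1: offset=9 len=5
Fragment 2: offset=0 len=5
Fragment 3: offset=5 len=4
Gaps: 14-18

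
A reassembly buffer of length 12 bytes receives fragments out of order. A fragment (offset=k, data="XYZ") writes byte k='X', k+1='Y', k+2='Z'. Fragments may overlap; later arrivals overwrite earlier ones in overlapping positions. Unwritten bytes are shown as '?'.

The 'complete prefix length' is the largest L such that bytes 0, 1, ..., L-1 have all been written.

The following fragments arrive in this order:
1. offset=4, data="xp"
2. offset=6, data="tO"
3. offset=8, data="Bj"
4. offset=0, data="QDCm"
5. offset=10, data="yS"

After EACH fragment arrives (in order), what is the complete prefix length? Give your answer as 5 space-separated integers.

Fragment 1: offset=4 data="xp" -> buffer=????xp?????? -> prefix_len=0
Fragment 2: offset=6 data="tO" -> buffer=????xptO???? -> prefix_len=0
Fragment 3: offset=8 data="Bj" -> buffer=????xptOBj?? -> prefix_len=0
Fragment 4: offset=0 data="QDCm" -> buffer=QDCmxptOBj?? -> prefix_len=10
Fragment 5: offset=10 data="yS" -> buffer=QDCmxptOBjyS -> prefix_len=12

Answer: 0 0 0 10 12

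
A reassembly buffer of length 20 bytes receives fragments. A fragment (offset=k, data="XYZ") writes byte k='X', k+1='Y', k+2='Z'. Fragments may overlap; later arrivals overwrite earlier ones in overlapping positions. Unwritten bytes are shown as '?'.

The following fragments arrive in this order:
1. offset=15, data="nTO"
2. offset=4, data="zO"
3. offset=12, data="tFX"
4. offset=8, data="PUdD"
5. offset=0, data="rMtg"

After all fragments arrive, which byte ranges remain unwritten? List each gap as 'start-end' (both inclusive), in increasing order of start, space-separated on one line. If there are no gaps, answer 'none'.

Fragment 1: offset=15 len=3
Fragment 2: offset=4 len=2
Fragment 3: offset=12 len=3
Fragment 4: offset=8 len=4
Fragment 5: offset=0 len=4
Gaps: 6-7 18-19

Answer: 6-7 18-19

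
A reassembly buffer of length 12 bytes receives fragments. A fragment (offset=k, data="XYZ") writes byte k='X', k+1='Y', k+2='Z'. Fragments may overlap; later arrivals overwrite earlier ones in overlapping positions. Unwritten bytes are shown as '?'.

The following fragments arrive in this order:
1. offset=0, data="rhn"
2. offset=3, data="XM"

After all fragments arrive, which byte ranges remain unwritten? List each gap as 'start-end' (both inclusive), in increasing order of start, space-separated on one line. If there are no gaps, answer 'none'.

Answer: 5-11

Derivation:
Fragment 1: offset=0 len=3
Fragment 2: offset=3 len=2
Gaps: 5-11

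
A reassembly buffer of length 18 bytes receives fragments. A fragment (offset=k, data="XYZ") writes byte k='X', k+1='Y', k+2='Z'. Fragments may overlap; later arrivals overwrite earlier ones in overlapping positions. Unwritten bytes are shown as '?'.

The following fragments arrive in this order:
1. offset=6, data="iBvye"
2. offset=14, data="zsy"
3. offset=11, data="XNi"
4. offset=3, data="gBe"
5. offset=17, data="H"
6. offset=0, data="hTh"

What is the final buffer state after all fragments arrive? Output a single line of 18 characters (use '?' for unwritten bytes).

Fragment 1: offset=6 data="iBvye" -> buffer=??????iBvye???????
Fragment 2: offset=14 data="zsy" -> buffer=??????iBvye???zsy?
Fragment 3: offset=11 data="XNi" -> buffer=??????iBvyeXNizsy?
Fragment 4: offset=3 data="gBe" -> buffer=???gBeiBvyeXNizsy?
Fragment 5: offset=17 data="H" -> buffer=???gBeiBvyeXNizsyH
Fragment 6: offset=0 data="hTh" -> buffer=hThgBeiBvyeXNizsyH

Answer: hThgBeiBvyeXNizsyH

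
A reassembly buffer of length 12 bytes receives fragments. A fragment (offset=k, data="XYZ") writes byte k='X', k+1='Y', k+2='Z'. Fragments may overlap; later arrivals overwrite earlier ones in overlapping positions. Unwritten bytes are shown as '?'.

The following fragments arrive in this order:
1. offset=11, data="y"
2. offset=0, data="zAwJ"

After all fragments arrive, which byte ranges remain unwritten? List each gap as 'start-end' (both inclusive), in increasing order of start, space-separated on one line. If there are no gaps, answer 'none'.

Answer: 4-10

Derivation:
Fragment 1: offset=11 len=1
Fragment 2: offset=0 len=4
Gaps: 4-10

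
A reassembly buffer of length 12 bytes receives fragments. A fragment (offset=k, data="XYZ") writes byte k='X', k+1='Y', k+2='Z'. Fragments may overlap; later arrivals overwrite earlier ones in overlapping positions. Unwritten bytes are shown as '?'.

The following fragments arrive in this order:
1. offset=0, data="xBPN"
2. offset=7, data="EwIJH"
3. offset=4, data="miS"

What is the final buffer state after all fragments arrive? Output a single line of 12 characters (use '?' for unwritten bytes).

Fragment 1: offset=0 data="xBPN" -> buffer=xBPN????????
Fragment 2: offset=7 data="EwIJH" -> buffer=xBPN???EwIJH
Fragment 3: offset=4 data="miS" -> buffer=xBPNmiSEwIJH

Answer: xBPNmiSEwIJH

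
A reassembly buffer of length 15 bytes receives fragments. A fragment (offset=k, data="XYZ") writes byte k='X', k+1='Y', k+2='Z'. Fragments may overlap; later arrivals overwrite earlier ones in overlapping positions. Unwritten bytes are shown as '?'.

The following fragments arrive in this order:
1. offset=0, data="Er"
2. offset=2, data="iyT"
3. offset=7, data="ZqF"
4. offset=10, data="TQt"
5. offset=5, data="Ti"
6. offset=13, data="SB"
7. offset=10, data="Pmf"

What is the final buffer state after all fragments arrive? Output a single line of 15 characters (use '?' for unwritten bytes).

Answer: EriyTTiZqFPmfSB

Derivation:
Fragment 1: offset=0 data="Er" -> buffer=Er?????????????
Fragment 2: offset=2 data="iyT" -> buffer=EriyT??????????
Fragment 3: offset=7 data="ZqF" -> buffer=EriyT??ZqF?????
Fragment 4: offset=10 data="TQt" -> buffer=EriyT??ZqFTQt??
Fragment 5: offset=5 data="Ti" -> buffer=EriyTTiZqFTQt??
Fragment 6: offset=13 data="SB" -> buffer=EriyTTiZqFTQtSB
Fragment 7: offset=10 data="Pmf" -> buffer=EriyTTiZqFPmfSB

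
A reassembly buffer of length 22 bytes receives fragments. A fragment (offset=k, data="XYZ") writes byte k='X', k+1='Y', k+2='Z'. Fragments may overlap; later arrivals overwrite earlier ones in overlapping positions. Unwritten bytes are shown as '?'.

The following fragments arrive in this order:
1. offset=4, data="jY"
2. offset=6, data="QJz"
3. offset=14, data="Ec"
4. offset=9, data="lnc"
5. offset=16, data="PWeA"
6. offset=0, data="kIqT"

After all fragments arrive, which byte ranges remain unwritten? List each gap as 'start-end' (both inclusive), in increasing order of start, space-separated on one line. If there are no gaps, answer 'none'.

Fragment 1: offset=4 len=2
Fragment 2: offset=6 len=3
Fragment 3: offset=14 len=2
Fragment 4: offset=9 len=3
Fragment 5: offset=16 len=4
Fragment 6: offset=0 len=4
Gaps: 12-13 20-21

Answer: 12-13 20-21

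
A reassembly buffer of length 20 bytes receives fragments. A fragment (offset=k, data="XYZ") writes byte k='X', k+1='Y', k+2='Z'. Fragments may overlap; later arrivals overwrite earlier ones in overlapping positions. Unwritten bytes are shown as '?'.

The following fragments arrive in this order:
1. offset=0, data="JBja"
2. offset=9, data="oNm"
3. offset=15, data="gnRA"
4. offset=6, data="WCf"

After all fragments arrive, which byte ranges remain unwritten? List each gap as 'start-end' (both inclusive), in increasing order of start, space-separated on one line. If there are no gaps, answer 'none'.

Answer: 4-5 12-14 19-19

Derivation:
Fragment 1: offset=0 len=4
Fragment 2: offset=9 len=3
Fragment 3: offset=15 len=4
Fragment 4: offset=6 len=3
Gaps: 4-5 12-14 19-19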